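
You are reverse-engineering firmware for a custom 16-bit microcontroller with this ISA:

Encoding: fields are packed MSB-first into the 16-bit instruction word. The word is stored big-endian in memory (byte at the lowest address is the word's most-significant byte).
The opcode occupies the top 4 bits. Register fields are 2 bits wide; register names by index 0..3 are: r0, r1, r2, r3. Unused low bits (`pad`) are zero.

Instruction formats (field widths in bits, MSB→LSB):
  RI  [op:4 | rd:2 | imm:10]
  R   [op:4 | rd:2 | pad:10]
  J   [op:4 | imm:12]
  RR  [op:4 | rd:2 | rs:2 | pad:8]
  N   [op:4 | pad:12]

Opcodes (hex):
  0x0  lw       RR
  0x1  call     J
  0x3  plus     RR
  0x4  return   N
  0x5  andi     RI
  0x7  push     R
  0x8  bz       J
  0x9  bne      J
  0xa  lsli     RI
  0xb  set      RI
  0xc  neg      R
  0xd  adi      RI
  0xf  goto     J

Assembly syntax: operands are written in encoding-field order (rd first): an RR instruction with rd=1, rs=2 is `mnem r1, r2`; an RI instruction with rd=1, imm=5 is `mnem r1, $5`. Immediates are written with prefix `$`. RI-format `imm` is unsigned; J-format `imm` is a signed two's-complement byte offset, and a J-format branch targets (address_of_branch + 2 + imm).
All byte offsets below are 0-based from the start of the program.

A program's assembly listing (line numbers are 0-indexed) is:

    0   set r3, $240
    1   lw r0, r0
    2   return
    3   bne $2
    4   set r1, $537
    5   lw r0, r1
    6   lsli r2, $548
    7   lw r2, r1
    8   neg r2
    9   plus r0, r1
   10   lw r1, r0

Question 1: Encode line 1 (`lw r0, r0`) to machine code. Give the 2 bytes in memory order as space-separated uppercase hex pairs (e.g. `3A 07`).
00 00

line 1 (lw): pack op=0x0:4|rd=0:2|rs=0:2|pad=0:8 = 0x0000; big→ 00 00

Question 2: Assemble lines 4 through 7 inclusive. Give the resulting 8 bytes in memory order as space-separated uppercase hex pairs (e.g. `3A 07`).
B6 19 01 00 AA 24 09 00

line 4 (set): pack op=0xb:4|rd=1:2|imm=537:10 = 0xb619; big→ b6 19
line 5 (lw): pack op=0x0:4|rd=0:2|rs=1:2|pad=0:8 = 0x0100; big→ 01 00
line 6 (lsli): pack op=0xa:4|rd=2:2|imm=548:10 = 0xaa24; big→ aa 24
line 7 (lw): pack op=0x0:4|rd=2:2|rs=1:2|pad=0:8 = 0x0900; big→ 09 00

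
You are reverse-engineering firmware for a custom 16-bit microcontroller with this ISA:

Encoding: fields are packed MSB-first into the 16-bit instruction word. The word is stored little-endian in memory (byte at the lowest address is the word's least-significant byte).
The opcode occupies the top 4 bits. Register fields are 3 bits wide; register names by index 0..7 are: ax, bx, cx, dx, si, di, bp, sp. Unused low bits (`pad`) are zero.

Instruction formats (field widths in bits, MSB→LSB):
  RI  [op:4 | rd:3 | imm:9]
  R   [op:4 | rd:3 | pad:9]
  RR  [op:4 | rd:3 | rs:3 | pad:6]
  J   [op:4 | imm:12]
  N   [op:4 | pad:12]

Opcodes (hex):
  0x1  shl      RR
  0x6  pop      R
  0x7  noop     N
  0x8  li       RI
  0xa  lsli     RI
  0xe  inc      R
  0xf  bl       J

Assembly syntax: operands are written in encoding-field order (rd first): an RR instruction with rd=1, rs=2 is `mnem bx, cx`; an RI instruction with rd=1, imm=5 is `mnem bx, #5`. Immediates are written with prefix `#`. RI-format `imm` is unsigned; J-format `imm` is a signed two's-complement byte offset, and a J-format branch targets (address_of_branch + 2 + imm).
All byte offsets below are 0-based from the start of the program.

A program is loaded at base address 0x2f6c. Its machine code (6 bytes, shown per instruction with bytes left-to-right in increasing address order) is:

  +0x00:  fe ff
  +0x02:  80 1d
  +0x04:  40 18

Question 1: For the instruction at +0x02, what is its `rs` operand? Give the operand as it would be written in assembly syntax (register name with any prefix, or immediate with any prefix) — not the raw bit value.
bp

+0x02: 80 1d ⇒ word 0x1d80 (little)
  opcode bits[15:12]=0x1: shl/RR
  [11:9] rd=6 = bp
  [8:6] rs=6 = bp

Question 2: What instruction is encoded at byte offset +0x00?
off 0x00: read fe ff as little → 0xfffe
  op=0xfffe>>12=0xf ⇒ bl (J)
  imm: (w>>0)&0xfff=0xffe (s12→-2) → #-2

bl #-2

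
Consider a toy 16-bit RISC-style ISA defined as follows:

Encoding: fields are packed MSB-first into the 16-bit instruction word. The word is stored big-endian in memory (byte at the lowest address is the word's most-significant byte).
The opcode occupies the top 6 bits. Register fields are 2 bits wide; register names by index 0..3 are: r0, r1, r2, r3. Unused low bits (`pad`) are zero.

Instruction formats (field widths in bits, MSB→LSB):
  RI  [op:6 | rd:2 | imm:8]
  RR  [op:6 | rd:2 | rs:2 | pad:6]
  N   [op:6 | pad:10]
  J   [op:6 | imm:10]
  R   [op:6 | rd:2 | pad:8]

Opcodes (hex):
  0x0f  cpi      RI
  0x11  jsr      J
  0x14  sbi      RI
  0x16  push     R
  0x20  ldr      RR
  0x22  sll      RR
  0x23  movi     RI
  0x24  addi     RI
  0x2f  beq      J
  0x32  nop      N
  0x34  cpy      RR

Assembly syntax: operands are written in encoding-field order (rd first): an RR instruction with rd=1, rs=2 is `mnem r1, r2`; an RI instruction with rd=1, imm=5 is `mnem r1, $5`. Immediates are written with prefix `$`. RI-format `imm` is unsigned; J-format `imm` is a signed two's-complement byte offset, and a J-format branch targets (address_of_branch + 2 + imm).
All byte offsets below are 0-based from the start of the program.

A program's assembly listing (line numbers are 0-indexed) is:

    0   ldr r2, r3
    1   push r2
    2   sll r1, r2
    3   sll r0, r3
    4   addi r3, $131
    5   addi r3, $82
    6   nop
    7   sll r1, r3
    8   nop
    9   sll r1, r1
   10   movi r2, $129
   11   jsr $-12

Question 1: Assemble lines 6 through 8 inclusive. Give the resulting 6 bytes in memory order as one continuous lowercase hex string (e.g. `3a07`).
c80089c0c800

6. nop fields op=0x32:6|pad=0:10 → word c800h → c8 00
7. sll fields op=0x22:6|rd=1:2|rs=3:2|pad=0:6 → word 89c0h → 89 c0
8. nop fields op=0x32:6|pad=0:10 → word c800h → c8 00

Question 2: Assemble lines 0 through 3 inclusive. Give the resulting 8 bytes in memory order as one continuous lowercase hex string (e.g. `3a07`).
L0: ldr op=0x20:6|rd=2:2|rs=3:2|pad=0:6 ⇒ 0x82c0 ⇒ big 82 c0
L1: push op=0x16:6|rd=2:2|pad=0:8 ⇒ 0x5a00 ⇒ big 5a 00
L2: sll op=0x22:6|rd=1:2|rs=2:2|pad=0:6 ⇒ 0x8980 ⇒ big 89 80
L3: sll op=0x22:6|rd=0:2|rs=3:2|pad=0:6 ⇒ 0x88c0 ⇒ big 88 c0

82c05a00898088c0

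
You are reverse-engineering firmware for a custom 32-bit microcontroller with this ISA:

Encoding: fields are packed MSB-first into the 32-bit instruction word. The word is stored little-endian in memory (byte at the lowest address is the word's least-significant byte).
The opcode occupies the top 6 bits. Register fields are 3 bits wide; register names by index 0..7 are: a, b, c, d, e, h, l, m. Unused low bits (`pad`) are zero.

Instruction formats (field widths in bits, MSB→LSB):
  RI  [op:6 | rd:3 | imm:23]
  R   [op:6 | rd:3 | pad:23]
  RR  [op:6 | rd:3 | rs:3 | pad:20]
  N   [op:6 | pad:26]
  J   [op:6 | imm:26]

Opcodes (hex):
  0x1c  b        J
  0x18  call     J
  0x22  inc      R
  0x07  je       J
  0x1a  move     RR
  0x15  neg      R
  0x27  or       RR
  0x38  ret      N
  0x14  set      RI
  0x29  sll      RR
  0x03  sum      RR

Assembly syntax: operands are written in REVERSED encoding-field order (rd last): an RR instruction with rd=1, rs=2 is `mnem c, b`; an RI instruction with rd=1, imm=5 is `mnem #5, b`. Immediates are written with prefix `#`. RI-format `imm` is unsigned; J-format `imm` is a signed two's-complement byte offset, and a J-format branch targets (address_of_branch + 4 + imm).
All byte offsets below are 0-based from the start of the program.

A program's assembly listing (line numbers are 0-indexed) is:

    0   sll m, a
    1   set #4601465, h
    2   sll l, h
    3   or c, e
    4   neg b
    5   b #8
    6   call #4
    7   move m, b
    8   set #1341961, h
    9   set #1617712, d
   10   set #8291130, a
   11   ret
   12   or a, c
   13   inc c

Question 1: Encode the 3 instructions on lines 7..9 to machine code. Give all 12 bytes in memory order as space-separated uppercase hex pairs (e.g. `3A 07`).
7. move fields op=0x1a:6|rd=1:3|rs=7:3|pad=0:20 → word 68f00000h → 00 00 f0 68
8. set fields op=0x14:6|rd=5:3|imm=1341961:23 → word 52947a09h → 09 7a 94 52
9. set fields op=0x14:6|rd=3:3|imm=1617712:23 → word 5198af30h → 30 af 98 51

00 00 F0 68 09 7A 94 52 30 AF 98 51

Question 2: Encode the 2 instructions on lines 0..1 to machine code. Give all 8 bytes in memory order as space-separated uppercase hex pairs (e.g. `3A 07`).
line 0 (sll): pack op=0x29:6|rd=0:3|rs=7:3|pad=0:20 = 0xa4700000; little→ 00 00 70 a4
line 1 (set): pack op=0x14:6|rd=5:3|imm=4601465:23 = 0x52c63679; little→ 79 36 c6 52

00 00 70 A4 79 36 C6 52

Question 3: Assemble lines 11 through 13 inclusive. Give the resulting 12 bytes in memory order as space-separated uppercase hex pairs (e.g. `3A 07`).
00 00 00 E0 00 00 00 9D 00 00 00 89

L11: ret op=0x38:6|pad=0:26 ⇒ 0xe0000000 ⇒ little 00 00 00 e0
L12: or op=0x27:6|rd=2:3|rs=0:3|pad=0:20 ⇒ 0x9d000000 ⇒ little 00 00 00 9d
L13: inc op=0x22:6|rd=2:3|pad=0:23 ⇒ 0x89000000 ⇒ little 00 00 00 89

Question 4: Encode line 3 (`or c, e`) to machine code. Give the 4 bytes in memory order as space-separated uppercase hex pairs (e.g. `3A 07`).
00 00 20 9E

L3: or op=0x27:6|rd=4:3|rs=2:3|pad=0:20 ⇒ 0x9e200000 ⇒ little 00 00 20 9e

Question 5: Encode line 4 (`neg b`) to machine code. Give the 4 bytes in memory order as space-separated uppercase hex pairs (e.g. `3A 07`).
L4: neg op=0x15:6|rd=1:3|pad=0:23 ⇒ 0x54800000 ⇒ little 00 00 80 54

00 00 80 54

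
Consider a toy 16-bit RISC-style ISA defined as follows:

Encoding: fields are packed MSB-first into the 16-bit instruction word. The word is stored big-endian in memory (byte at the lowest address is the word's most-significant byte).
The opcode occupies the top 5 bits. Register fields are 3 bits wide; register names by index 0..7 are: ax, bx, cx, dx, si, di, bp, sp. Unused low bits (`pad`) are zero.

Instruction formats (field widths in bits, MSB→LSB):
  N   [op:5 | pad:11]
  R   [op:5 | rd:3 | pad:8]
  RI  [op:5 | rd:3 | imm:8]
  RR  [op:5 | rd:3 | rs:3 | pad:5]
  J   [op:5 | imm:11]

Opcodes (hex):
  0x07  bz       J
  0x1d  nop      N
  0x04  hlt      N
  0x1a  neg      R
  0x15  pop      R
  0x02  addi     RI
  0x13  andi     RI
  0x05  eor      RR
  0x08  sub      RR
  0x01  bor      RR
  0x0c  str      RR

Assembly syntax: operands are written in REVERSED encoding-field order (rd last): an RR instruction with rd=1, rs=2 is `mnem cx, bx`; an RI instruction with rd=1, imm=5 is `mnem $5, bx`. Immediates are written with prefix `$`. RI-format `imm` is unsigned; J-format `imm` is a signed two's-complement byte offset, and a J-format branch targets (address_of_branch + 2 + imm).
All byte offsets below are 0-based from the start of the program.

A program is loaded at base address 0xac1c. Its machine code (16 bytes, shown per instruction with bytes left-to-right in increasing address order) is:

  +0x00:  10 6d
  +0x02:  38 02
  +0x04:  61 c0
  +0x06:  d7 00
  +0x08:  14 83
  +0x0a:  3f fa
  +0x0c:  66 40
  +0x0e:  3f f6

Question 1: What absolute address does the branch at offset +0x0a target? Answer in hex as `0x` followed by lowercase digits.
[0a] 3f fa → 0x3ffa
  top 5b → 0x7 → bz [J]
  imm@[10:0]=0x7fa (s11→-6) ⇒ $-6
  target = base 0xac1c + off 0x0a + 2 + imm -6 = 0xac22

0xac22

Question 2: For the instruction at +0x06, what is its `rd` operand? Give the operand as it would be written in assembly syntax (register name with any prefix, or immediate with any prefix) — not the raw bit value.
off 0x06: read d7 00 as big → 0xd700
  opcode bits[15:11]=0x1a: neg/R
  [10:8] rd=7 = sp

sp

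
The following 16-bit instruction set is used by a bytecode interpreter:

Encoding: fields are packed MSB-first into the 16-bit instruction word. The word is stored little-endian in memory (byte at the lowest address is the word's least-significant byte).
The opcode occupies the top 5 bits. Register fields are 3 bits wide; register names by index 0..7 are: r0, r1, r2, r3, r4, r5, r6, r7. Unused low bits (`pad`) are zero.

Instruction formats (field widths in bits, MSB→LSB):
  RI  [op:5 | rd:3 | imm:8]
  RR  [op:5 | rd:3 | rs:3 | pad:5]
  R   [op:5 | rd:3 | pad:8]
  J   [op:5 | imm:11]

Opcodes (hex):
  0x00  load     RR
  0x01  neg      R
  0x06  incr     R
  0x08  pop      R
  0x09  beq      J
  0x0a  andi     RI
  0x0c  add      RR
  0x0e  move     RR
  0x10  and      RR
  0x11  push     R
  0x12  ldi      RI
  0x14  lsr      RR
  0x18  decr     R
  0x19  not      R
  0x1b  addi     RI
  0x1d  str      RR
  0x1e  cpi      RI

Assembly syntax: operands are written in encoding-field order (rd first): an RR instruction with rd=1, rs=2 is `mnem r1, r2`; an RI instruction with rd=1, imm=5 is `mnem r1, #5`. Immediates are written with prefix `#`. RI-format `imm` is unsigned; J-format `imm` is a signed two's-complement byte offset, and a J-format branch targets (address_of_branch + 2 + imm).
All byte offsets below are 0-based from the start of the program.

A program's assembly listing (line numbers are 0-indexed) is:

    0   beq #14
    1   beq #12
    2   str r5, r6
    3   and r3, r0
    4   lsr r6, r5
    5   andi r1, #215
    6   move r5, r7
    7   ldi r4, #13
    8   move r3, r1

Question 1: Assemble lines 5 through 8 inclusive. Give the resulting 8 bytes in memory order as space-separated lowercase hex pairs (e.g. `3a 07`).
d7 51 e0 75 0d 94 20 73

line 5 (andi): pack op=0xa:5|rd=1:3|imm=215:8 = 0x51d7; little→ d7 51
line 6 (move): pack op=0xe:5|rd=5:3|rs=7:3|pad=0:5 = 0x75e0; little→ e0 75
line 7 (ldi): pack op=0x12:5|rd=4:3|imm=13:8 = 0x940d; little→ 0d 94
line 8 (move): pack op=0xe:5|rd=3:3|rs=1:3|pad=0:5 = 0x7320; little→ 20 73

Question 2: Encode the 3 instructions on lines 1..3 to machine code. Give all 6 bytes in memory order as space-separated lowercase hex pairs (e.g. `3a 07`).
line 1 (beq): pack op=0x9:5|imm=12:11 = 0x480c; little→ 0c 48
line 2 (str): pack op=0x1d:5|rd=5:3|rs=6:3|pad=0:5 = 0xedc0; little→ c0 ed
line 3 (and): pack op=0x10:5|rd=3:3|rs=0:3|pad=0:5 = 0x8300; little→ 00 83

0c 48 c0 ed 00 83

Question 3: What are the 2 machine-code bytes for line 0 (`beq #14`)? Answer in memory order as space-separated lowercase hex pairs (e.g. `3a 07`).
0e 48

L0: beq op=0x9:5|imm=14:11 ⇒ 0x480e ⇒ little 0e 48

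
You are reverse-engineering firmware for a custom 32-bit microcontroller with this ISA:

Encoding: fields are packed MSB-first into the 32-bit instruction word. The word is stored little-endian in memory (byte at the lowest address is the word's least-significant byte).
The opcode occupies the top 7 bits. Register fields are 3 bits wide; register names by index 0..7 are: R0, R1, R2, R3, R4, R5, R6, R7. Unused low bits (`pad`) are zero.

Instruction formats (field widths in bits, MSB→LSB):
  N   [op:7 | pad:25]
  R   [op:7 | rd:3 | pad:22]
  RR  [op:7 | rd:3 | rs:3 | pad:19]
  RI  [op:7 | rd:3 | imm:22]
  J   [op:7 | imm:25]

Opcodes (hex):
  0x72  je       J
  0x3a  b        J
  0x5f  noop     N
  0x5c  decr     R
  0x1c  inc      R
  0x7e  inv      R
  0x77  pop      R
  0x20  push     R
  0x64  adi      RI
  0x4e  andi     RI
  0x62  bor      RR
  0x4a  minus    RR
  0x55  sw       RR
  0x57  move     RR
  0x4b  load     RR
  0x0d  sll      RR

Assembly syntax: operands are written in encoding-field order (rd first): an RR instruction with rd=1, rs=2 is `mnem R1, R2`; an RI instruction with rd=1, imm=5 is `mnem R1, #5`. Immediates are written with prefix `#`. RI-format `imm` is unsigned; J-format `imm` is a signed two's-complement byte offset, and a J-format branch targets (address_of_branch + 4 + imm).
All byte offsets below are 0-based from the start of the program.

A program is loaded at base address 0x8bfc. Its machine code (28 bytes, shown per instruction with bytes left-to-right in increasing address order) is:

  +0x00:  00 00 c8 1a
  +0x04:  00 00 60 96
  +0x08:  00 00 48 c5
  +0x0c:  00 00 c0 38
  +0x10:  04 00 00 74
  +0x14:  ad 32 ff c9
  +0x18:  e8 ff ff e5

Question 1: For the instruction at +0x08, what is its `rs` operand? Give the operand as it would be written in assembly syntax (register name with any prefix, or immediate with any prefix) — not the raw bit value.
off 0x08: read 00 00 48 c5 as little → 0xc5480000
  top 7b → 0x62 → bor [RR]
  [24:22] rd=5 = R5
  [21:19] rs=1 = R1

R1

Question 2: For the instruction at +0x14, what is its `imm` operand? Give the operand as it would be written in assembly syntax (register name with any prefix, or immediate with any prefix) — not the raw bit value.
off 0x14: read ad 32 ff c9 as little → 0xc9ff32ad
  opcode bits[31:25]=0x64: adi/RI
  [24:22] rd=7 = R7
  [21:0] imm=4141741 = #4141741

#4141741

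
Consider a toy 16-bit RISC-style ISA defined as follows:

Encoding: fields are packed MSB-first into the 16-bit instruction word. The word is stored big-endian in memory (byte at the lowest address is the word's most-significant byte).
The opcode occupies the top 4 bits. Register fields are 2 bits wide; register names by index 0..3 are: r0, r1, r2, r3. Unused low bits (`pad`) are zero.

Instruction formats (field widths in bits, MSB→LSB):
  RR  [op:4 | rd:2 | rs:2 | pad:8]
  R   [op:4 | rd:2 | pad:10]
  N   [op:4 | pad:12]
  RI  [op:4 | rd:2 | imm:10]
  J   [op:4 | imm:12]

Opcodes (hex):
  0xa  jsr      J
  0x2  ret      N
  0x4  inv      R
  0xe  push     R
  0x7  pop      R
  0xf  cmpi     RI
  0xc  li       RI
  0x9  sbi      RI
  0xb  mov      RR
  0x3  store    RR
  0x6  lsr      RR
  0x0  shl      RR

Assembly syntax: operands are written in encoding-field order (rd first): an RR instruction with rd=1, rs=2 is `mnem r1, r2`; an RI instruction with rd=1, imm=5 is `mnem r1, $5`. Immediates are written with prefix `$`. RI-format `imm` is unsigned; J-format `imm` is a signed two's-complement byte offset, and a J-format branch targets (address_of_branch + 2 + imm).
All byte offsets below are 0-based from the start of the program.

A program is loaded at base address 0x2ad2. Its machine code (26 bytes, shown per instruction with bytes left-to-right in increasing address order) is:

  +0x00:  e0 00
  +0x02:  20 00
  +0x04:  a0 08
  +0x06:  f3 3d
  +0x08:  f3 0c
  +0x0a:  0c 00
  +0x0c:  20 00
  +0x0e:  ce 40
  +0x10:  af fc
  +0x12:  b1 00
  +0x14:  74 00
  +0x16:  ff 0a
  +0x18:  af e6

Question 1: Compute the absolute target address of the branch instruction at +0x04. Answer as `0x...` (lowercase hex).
0x2ae0

[04] a0 08 → 0xa008
  top 4b → 0xa → jsr [J]
  imm@[11:0]=0x8 ⇒ $8
  target = base 0x2ad2 + off 0x04 + 2 + imm 8 = 0x2ae0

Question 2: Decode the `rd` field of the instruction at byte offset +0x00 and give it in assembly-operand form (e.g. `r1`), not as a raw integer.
@+00  big-endian(e0 00) = 0xe000
  op=0xe000>>12=0xe ⇒ push (R)
  [11:10] rd=0 = r0

r0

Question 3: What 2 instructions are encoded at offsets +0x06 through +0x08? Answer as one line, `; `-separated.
cmpi r0, $829; cmpi r0, $780

+0x06: f3 3d ⇒ word 0xf33d (big)
  op=0xf33d>>12=0xf ⇒ cmpi (RI)
  rd@[11:10]=0x0 ⇒ r0
  imm@[9:0]=0x33d ⇒ $829
+0x08: f3 0c ⇒ word 0xf30c (big)
  op=0xf30c>>12=0xf ⇒ cmpi (RI)
  rd@[11:10]=0x0 ⇒ r0
  imm@[9:0]=0x30c ⇒ $780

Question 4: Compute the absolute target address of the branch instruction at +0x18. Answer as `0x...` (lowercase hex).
0x2ad2

+0x18: af e6 ⇒ word 0xafe6 (big)
  op=0xafe6>>12=0xa ⇒ jsr (J)
  imm: (w>>0)&0xfff=0xfe6 (s12→-26) → $-26
  target = base 0x2ad2 + off 0x18 + 2 + imm -26 = 0x2ad2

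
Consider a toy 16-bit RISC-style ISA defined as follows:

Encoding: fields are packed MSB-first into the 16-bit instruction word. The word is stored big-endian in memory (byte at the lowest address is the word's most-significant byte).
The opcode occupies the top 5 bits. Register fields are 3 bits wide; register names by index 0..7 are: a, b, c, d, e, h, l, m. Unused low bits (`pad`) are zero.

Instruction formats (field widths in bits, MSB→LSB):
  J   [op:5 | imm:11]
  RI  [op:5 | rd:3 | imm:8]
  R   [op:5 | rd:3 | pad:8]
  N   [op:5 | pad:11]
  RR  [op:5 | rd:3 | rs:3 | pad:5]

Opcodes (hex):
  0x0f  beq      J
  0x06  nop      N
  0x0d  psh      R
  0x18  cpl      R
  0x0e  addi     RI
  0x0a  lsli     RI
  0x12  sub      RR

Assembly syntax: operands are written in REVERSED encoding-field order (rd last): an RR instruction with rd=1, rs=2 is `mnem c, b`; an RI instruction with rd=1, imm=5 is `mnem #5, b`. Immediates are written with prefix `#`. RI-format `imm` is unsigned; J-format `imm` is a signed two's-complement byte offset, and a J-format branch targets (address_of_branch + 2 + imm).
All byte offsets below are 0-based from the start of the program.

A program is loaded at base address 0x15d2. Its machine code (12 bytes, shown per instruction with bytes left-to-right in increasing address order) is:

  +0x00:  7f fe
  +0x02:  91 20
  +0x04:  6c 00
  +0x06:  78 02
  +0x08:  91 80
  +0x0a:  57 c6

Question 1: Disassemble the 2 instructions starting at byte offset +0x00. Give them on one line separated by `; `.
+0x00: 7f fe ⇒ word 0x7ffe (big)
  opcode bits[15:11]=0xf: beq/J
  imm@[10:0]=0x7fe (s11→-2) ⇒ #-2
+0x02: 91 20 ⇒ word 0x9120 (big)
  opcode bits[15:11]=0x12: sub/RR
  rd@[10:8]=0x1 ⇒ b
  rs@[7:5]=0x1 ⇒ b

beq #-2; sub b, b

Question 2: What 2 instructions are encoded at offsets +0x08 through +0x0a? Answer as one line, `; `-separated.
sub e, b; lsli #198, m

@+08  big-endian(91 80) = 0x9180
  top 5b → 0x12 → sub [RR]
  rd: (w>>8)&0x7=0x1 → b
  rs: (w>>5)&0x7=0x4 → e
@+0a  big-endian(57 c6) = 0x57c6
  top 5b → 0xa → lsli [RI]
  rd: (w>>8)&0x7=0x7 → m
  imm: (w>>0)&0xff=0xc6 → #198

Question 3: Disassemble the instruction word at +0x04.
off 0x04: read 6c 00 as big → 0x6c00
  opcode bits[15:11]=0xd: psh/R
  rd@[10:8]=0x4 ⇒ e

psh e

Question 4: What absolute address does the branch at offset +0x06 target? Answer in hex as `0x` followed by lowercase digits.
0x15dc

off 0x06: read 78 02 as big → 0x7802
  op=0x7802>>11=0xf ⇒ beq (J)
  [10:0] imm=2 = #2
  target = base 0x15d2 + off 0x06 + 2 + imm 2 = 0x15dc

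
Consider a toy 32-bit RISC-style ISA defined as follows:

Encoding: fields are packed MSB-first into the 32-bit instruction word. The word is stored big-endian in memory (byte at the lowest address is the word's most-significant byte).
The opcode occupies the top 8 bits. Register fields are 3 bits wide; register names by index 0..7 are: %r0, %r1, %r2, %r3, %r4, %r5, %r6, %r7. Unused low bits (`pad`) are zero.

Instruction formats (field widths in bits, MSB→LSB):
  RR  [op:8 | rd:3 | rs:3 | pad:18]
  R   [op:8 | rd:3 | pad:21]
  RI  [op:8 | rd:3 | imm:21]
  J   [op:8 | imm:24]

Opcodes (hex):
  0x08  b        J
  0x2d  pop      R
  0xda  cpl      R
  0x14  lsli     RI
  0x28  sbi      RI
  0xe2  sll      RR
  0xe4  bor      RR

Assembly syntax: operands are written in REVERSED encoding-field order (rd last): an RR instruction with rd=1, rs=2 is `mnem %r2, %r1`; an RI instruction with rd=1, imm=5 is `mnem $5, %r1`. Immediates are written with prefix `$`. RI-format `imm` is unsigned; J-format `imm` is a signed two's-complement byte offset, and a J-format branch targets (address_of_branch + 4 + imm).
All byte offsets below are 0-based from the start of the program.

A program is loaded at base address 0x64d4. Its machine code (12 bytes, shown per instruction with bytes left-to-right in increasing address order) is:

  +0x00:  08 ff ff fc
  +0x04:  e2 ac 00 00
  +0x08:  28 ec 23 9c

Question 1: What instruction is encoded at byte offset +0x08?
off 0x08: read 28 ec 23 9c as big → 0x28ec239c
  op=0x28ec239c>>24=0x28 ⇒ sbi (RI)
  [23:21] rd=7 = %r7
  [20:0] imm=795548 = $795548

sbi $795548, %r7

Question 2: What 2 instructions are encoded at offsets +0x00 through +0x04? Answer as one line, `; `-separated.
b $-4; sll %r3, %r5

@+00  big-endian(08 ff ff fc) = 0x08fffffc
  top 8b → 0x8 → b [J]
  imm: (w>>0)&0xffffff=0xfffffc (s24→-4) → $-4
@+04  big-endian(e2 ac 00 00) = 0xe2ac0000
  top 8b → 0xe2 → sll [RR]
  rd: (w>>21)&0x7=0x5 → %r5
  rs: (w>>18)&0x7=0x3 → %r3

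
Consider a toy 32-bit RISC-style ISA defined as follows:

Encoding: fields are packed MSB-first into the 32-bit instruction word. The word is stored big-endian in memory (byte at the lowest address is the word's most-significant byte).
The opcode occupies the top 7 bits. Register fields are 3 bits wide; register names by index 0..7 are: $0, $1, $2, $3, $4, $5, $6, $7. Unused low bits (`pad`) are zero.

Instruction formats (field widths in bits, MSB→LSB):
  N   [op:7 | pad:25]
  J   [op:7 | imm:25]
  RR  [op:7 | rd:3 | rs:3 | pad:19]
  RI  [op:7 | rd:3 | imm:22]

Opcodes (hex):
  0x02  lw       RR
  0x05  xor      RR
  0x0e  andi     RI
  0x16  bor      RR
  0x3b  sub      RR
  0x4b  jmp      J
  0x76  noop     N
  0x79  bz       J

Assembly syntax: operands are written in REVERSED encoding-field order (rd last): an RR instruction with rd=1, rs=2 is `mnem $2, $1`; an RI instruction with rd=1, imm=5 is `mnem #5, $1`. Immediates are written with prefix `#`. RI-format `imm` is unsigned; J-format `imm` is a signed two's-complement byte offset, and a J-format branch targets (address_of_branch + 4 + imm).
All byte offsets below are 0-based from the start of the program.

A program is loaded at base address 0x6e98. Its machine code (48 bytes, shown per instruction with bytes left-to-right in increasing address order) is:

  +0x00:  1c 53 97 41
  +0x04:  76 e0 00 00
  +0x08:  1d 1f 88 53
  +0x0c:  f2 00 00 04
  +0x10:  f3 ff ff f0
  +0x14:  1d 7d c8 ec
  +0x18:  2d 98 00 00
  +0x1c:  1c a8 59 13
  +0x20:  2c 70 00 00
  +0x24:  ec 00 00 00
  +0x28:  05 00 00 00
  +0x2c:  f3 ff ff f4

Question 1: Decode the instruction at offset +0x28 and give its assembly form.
lw $0, $4

+0x28: 05 00 00 00 ⇒ word 0x05000000 (big)
  top 7b → 0x2 → lw [RR]
  [24:22] rd=4 = $4
  [21:19] rs=0 = $0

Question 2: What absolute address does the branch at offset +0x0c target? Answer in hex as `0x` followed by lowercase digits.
+0x0c: f2 00 00 04 ⇒ word 0xf2000004 (big)
  op=0xf2000004>>25=0x79 ⇒ bz (J)
  imm@[24:0]=0x4 ⇒ #4
  target = base 0x6e98 + off 0x0c + 4 + imm 4 = 0x6eac

0x6eac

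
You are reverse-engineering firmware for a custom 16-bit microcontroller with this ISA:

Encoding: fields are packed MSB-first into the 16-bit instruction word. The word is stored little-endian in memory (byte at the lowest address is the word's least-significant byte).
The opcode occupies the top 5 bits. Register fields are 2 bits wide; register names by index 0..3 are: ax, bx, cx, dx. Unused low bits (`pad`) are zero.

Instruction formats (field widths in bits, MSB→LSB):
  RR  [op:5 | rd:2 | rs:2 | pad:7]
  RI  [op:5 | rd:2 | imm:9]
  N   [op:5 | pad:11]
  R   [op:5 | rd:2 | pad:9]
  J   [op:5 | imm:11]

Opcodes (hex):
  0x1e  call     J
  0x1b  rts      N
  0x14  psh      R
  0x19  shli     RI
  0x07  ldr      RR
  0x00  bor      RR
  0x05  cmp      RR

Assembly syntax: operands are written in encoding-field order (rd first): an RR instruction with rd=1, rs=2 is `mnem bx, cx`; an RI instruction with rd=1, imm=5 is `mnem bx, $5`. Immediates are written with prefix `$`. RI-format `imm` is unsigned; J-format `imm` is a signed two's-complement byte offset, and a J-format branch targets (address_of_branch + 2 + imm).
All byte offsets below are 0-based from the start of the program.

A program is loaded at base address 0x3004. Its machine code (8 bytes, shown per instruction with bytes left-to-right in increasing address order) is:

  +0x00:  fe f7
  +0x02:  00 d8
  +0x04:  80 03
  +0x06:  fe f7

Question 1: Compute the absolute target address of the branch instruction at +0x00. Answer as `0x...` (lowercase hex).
[00] fe f7 → 0xf7fe
  top 5b → 0x1e → call [J]
  imm: (w>>0)&0x7ff=0x7fe (s11→-2) → $-2
  target = base 0x3004 + off 0x00 + 2 + imm -2 = 0x3004

0x3004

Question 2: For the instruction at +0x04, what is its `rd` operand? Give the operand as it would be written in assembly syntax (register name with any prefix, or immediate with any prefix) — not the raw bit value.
bx

off 0x04: read 80 03 as little → 0x0380
  top 5b → 0x0 → bor [RR]
  rd@[10:9]=0x1 ⇒ bx
  rs@[8:7]=0x3 ⇒ dx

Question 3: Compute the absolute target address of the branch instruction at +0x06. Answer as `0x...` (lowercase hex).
+0x06: fe f7 ⇒ word 0xf7fe (little)
  top 5b → 0x1e → call [J]
  imm: (w>>0)&0x7ff=0x7fe (s11→-2) → $-2
  target = base 0x3004 + off 0x06 + 2 + imm -2 = 0x300a

0x300a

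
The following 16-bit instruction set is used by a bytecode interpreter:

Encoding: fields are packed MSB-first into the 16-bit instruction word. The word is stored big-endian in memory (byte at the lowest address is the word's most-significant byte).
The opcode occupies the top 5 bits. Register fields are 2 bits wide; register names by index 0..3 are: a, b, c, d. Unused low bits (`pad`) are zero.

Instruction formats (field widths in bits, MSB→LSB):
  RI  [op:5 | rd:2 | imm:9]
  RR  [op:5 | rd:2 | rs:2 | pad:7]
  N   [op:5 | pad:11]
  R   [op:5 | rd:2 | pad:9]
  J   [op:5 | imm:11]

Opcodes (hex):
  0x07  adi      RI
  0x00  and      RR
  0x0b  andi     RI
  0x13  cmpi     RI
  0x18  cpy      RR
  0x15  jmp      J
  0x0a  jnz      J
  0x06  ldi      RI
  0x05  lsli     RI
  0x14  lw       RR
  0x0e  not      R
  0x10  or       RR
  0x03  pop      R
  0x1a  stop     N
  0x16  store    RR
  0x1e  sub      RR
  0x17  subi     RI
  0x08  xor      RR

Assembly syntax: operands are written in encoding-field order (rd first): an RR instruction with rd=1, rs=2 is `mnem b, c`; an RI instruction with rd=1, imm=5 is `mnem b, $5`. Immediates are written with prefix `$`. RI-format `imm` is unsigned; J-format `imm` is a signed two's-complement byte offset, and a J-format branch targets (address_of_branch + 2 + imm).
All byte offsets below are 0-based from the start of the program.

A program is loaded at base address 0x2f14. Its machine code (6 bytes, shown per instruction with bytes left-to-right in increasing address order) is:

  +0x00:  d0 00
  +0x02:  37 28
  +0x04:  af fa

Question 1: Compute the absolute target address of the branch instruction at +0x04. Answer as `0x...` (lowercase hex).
@+04  big-endian(af fa) = 0xaffa
  top 5b → 0x15 → jmp [J]
  imm@[10:0]=0x7fa (s11→-6) ⇒ $-6
  target = base 0x2f14 + off 0x04 + 2 + imm -6 = 0x2f14

0x2f14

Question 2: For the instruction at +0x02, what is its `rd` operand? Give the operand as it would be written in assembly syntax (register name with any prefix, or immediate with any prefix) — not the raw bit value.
@+02  big-endian(37 28) = 0x3728
  top 5b → 0x6 → ldi [RI]
  rd@[10:9]=0x3 ⇒ d
  imm@[8:0]=0x128 ⇒ $296

d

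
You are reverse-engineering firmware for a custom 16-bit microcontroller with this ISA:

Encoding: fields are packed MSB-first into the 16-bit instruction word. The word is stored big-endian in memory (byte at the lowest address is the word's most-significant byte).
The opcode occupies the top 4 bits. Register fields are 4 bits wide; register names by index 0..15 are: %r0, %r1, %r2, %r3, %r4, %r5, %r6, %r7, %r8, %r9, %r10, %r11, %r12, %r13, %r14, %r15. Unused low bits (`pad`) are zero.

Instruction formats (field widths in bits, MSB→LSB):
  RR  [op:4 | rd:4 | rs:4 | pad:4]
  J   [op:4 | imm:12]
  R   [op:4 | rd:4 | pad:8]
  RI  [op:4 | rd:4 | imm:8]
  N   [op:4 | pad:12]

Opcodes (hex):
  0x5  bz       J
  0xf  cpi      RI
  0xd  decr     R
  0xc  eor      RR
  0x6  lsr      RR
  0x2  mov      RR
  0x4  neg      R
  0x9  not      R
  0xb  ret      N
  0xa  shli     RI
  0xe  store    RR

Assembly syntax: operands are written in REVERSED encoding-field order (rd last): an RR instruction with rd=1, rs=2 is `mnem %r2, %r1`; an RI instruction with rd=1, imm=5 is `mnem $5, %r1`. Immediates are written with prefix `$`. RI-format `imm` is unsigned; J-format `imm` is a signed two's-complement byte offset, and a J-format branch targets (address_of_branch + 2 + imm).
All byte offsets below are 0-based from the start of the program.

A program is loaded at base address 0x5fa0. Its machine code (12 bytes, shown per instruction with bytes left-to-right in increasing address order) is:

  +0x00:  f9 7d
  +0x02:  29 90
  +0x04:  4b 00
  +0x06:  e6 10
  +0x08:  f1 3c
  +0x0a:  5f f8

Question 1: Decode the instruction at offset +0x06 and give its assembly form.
store %r1, %r6

+0x06: e6 10 ⇒ word 0xe610 (big)
  op=0xe610>>12=0xe ⇒ store (RR)
  rd@[11:8]=0x6 ⇒ %r6
  rs@[7:4]=0x1 ⇒ %r1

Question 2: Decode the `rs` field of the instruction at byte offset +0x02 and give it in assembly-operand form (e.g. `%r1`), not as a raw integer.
%r9

@+02  big-endian(29 90) = 0x2990
  op=0x2990>>12=0x2 ⇒ mov (RR)
  [11:8] rd=9 = %r9
  [7:4] rs=9 = %r9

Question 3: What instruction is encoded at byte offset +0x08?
off 0x08: read f1 3c as big → 0xf13c
  op=0xf13c>>12=0xf ⇒ cpi (RI)
  rd: (w>>8)&0xf=0x1 → %r1
  imm: (w>>0)&0xff=0x3c → $60

cpi $60, %r1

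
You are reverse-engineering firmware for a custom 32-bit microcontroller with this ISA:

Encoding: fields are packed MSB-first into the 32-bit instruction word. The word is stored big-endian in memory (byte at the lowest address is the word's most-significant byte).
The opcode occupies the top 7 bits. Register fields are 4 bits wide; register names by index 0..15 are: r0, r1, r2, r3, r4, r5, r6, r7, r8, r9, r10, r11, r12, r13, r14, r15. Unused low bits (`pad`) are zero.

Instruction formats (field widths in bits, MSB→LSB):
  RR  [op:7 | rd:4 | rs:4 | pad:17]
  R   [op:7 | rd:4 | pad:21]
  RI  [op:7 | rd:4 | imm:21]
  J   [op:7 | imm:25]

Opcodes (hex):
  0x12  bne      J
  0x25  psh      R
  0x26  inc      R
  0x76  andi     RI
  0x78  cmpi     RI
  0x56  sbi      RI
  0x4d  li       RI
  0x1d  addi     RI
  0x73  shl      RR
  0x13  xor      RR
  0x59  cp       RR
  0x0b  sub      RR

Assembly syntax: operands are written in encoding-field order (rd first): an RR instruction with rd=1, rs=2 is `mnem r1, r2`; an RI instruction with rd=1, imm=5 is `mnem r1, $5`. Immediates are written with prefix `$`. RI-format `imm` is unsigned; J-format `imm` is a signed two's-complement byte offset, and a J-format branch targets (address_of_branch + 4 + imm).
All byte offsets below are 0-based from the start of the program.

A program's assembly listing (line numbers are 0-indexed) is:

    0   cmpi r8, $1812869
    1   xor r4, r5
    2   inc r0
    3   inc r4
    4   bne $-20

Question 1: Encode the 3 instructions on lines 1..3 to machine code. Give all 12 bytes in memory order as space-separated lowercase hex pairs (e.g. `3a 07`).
26 8a 00 00 4c 00 00 00 4c 80 00 00

1. xor fields op=0x13:7|rd=4:4|rs=5:4|pad=0:17 → word 268a0000h → 26 8a 00 00
2. inc fields op=0x26:7|rd=0:4|pad=0:21 → word 4c000000h → 4c 00 00 00
3. inc fields op=0x26:7|rd=4:4|pad=0:21 → word 4c800000h → 4c 80 00 00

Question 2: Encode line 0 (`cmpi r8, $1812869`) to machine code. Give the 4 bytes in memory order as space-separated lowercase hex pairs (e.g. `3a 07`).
f1 1b a9 85

L0: cmpi op=0x78:7|rd=8:4|imm=1812869:21 ⇒ 0xf11ba985 ⇒ big f1 1b a9 85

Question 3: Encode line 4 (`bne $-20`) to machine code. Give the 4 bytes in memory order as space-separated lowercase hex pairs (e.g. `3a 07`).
L4: bne op=0x12:7|imm=-20:25 ⇒ 0x25ffffec ⇒ big 25 ff ff ec

25 ff ff ec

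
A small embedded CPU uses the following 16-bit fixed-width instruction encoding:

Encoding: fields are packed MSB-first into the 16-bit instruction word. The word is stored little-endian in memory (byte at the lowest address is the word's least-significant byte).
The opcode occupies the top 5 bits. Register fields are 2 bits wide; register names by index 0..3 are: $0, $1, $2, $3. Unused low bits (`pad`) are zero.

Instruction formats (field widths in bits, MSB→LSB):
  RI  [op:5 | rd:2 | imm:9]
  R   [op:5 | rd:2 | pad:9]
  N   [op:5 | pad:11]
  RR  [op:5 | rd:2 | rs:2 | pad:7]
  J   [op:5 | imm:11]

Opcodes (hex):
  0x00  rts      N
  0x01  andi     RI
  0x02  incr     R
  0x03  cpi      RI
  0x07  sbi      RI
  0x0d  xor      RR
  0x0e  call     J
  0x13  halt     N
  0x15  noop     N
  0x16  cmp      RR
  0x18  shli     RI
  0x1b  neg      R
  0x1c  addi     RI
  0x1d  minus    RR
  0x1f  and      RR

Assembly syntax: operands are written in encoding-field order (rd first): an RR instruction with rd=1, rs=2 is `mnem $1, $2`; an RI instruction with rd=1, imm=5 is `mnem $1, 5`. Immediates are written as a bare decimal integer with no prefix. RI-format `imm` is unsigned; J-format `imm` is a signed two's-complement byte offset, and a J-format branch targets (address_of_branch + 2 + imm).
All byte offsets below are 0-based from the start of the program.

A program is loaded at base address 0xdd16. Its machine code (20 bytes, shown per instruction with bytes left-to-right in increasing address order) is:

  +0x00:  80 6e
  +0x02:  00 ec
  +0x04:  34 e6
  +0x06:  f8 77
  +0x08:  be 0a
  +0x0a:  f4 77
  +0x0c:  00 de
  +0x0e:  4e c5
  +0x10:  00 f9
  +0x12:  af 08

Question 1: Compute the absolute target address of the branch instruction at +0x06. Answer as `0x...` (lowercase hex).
off 0x06: read f8 77 as little → 0x77f8
  opcode bits[15:11]=0xe: call/J
  [10:0] imm=2040 (s11→-8) = -8
  target = base 0xdd16 + off 0x06 + 2 + imm -8 = 0xdd16

0xdd16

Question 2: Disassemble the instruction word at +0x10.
and $0, $2

+0x10: 00 f9 ⇒ word 0xf900 (little)
  op=0xf900>>11=0x1f ⇒ and (RR)
  rd@[10:9]=0x0 ⇒ $0
  rs@[8:7]=0x2 ⇒ $2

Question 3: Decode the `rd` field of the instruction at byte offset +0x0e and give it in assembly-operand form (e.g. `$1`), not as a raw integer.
+0x0e: 4e c5 ⇒ word 0xc54e (little)
  top 5b → 0x18 → shli [RI]
  rd: (w>>9)&0x3=0x2 → $2
  imm: (w>>0)&0x1ff=0x14e → 334

$2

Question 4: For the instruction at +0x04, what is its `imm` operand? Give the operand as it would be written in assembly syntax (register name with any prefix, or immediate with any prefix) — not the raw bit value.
52

+0x04: 34 e6 ⇒ word 0xe634 (little)
  opcode bits[15:11]=0x1c: addi/RI
  rd: (w>>9)&0x3=0x3 → $3
  imm: (w>>0)&0x1ff=0x34 → 52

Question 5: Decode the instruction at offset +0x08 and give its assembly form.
andi $1, 190

+0x08: be 0a ⇒ word 0x0abe (little)
  top 5b → 0x1 → andi [RI]
  [10:9] rd=1 = $1
  [8:0] imm=190 = 190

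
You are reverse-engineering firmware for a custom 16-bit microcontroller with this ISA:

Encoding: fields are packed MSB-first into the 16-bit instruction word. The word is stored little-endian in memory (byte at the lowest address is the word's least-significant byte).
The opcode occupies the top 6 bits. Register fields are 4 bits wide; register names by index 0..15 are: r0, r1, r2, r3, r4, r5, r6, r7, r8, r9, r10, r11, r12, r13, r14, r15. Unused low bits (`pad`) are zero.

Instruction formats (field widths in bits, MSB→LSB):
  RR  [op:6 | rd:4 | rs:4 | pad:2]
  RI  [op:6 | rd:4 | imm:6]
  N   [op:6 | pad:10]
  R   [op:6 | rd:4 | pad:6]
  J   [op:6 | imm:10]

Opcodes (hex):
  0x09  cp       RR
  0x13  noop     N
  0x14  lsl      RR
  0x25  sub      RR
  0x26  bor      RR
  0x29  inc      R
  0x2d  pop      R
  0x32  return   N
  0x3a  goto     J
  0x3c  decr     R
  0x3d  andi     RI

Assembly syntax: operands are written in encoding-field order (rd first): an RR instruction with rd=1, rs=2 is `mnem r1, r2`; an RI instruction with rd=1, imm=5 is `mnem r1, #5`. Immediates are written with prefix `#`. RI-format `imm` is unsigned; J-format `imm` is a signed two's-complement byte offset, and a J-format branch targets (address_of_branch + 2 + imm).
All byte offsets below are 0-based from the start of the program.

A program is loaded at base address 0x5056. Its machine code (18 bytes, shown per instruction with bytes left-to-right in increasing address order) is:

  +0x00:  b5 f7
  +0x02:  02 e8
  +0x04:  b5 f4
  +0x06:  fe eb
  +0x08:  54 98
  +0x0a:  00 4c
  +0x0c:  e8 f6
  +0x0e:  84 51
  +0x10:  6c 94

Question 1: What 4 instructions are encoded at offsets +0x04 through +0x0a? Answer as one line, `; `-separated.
andi r2, #53; goto #-2; bor r1, r5; noop

@+04  little-endian(b5 f4) = 0xf4b5
  opcode bits[15:10]=0x3d: andi/RI
  rd@[9:6]=0x2 ⇒ r2
  imm@[5:0]=0x35 ⇒ #53
@+06  little-endian(fe eb) = 0xebfe
  opcode bits[15:10]=0x3a: goto/J
  imm@[9:0]=0x3fe (s10→-2) ⇒ #-2
@+08  little-endian(54 98) = 0x9854
  opcode bits[15:10]=0x26: bor/RR
  rd@[9:6]=0x1 ⇒ r1
  rs@[5:2]=0x5 ⇒ r5
@+0a  little-endian(00 4c) = 0x4c00
  opcode bits[15:10]=0x13: noop/N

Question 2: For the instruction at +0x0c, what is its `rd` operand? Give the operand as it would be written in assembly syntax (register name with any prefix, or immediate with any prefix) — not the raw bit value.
+0x0c: e8 f6 ⇒ word 0xf6e8 (little)
  op=0xf6e8>>10=0x3d ⇒ andi (RI)
  [9:6] rd=11 = r11
  [5:0] imm=40 = #40

r11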